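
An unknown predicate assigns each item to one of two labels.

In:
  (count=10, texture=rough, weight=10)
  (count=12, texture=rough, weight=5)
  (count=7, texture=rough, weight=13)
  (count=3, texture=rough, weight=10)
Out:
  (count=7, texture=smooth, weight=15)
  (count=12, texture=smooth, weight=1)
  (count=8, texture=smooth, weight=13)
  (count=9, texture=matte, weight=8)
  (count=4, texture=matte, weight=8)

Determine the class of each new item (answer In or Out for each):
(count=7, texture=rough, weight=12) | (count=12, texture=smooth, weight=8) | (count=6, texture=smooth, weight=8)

In, Out, Out

Rule: texture is rough. This holds for each 'In' example and fails for each 'Out' one.
In: (count=7, texture=rough, weight=12), since texture is rough. Out: (count=12, texture=smooth, weight=8), since texture is smooth. Out: (count=6, texture=smooth, weight=8), since texture is smooth.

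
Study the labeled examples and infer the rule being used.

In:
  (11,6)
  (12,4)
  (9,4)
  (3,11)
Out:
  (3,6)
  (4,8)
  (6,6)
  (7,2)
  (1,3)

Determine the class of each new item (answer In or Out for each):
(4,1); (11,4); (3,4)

Out, In, Out

Every 'In' example satisfies: sum ≥ 13. None of the 'Out' examples do.
(4,1) → 4+1 = 5 → Out.
(11,4) → 11+4 = 15 → In.
(3,4) → 3+4 = 7 → Out.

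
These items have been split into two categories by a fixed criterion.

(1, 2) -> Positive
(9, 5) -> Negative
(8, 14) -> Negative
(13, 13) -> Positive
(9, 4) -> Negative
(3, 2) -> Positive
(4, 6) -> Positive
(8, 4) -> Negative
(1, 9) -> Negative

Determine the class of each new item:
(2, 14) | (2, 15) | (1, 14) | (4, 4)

All 'Positive' examples share one property — |first − second| ≤ 2 — and every 'Negative' example lacks it.
(2, 14): |2−14| = 12 — does not satisfy this, so Negative.
(2, 15): |2−15| = 13 — does not satisfy this, so Negative.
(1, 14): |1−14| = 13 — does not satisfy this, so Negative.
(4, 4): |4−4| = 0 — passes, so Positive.

Negative, Negative, Negative, Positive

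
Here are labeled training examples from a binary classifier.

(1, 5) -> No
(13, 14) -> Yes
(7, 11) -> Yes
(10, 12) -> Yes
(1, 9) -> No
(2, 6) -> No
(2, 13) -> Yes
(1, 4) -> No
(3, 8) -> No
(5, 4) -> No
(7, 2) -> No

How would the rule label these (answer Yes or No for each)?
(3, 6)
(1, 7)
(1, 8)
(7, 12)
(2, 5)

No, No, No, Yes, No

The pattern is that an item is 'Yes' exactly when: sum ≥ 15.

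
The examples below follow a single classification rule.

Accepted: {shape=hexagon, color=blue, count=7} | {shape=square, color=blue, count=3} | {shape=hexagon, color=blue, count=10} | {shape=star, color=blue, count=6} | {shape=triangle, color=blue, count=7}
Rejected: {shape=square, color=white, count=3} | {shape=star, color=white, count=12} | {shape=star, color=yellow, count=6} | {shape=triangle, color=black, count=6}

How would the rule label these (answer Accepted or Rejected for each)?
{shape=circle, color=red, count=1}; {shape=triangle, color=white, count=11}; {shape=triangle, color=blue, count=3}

Rejected, Rejected, Accepted

Checking candidate rules against both groups, what survives is: color is blue.
{shape=circle, color=red, count=1}: color is red — doesn't qualify, so Rejected. {shape=triangle, color=white, count=11}: color is white — doesn't qualify, so Rejected. {shape=triangle, color=blue, count=3}: color is blue — qualifies, so Accepted.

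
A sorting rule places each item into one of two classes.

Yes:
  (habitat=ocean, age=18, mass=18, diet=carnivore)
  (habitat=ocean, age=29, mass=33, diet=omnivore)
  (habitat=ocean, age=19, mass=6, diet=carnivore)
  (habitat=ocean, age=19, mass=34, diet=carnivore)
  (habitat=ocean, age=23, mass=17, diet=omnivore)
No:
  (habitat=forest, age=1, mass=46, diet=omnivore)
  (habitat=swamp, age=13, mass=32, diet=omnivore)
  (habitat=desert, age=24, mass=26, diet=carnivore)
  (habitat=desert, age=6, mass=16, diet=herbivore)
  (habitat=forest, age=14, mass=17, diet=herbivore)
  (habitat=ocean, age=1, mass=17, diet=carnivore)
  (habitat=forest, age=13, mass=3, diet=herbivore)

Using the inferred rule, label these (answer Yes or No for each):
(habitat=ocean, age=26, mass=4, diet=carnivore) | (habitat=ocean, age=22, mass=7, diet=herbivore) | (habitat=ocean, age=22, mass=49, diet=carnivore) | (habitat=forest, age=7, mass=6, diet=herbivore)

The distinguishing property — habitat is ocean AND age ≥ 6 — holds for all the 'Yes' cases and none of the 'No' cases.
(habitat=ocean, age=26, mass=4, diet=carnivore): Yes (habitat is ocean, age = 26). (habitat=ocean, age=22, mass=7, diet=herbivore): Yes (habitat is ocean, age = 22). (habitat=ocean, age=22, mass=49, diet=carnivore): Yes (habitat is ocean, age = 22). (habitat=forest, age=7, mass=6, diet=herbivore): No (habitat is forest, age = 7).

Yes, Yes, Yes, No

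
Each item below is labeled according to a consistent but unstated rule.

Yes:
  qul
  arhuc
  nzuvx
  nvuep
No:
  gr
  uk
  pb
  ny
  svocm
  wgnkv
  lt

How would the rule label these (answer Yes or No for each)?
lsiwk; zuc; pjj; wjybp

Rule: odd length AND contains 'u'. This holds for each 'Yes' example and fails for each 'No' one.
lsiwk: length 5, no 'u', fails the rule → No. zuc: length 3, has 'u', qualifies → Yes. pjj: length 3, no 'u', fails the rule → No. wjybp: length 5, no 'u', fails the rule → No.

No, Yes, No, No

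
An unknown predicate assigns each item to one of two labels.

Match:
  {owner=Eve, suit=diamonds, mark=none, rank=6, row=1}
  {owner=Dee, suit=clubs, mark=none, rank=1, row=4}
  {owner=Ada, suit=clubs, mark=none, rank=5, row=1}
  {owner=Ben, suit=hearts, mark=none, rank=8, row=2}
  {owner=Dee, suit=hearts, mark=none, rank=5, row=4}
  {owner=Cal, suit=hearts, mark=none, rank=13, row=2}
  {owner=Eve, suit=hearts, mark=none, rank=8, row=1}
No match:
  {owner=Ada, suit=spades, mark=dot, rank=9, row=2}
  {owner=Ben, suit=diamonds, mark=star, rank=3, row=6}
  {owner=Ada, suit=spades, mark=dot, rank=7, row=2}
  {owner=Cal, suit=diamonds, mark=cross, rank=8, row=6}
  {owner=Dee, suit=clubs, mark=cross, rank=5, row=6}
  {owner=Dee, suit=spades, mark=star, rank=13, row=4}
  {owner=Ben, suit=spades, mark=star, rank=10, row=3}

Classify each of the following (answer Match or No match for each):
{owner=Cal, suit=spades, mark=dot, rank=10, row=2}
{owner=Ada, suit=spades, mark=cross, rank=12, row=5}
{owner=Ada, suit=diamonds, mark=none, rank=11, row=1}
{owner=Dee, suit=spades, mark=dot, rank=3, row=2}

Every 'Match' example satisfies: mark is none. None of the 'No match' examples do.
No match: {owner=Cal, suit=spades, mark=dot, rank=10, row=2}, since mark is dot. No match: {owner=Ada, suit=spades, mark=cross, rank=12, row=5}, since mark is cross. Match: {owner=Ada, suit=diamonds, mark=none, rank=11, row=1}, since mark is none. No match: {owner=Dee, suit=spades, mark=dot, rank=3, row=2}, since mark is dot.

No match, No match, Match, No match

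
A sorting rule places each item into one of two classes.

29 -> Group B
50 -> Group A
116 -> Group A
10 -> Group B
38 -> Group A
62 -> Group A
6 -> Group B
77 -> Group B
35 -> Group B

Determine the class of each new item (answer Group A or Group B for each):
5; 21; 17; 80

Checking candidate rules against both groups, what survives is: ≡ 2 (mod 6).
5: Group B (5 mod 6 = 5).
21: Group B (21 mod 6 = 3).
17: Group B (17 mod 6 = 5).
80: Group A (80 mod 6 = 2).

Group B, Group B, Group B, Group A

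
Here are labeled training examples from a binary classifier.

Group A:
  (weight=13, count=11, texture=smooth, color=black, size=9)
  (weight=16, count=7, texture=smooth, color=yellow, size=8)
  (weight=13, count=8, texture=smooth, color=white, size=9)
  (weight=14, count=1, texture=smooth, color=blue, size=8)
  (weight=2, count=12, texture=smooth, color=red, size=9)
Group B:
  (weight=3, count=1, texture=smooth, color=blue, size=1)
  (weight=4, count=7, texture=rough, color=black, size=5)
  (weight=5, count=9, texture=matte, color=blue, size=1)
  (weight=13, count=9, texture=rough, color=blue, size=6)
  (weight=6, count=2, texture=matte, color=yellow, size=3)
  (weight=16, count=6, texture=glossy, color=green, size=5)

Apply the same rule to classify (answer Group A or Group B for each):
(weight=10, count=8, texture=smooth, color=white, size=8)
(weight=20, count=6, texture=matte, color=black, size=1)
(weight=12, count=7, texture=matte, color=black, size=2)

The rule appears to be: size ≥ 8.
(weight=10, count=8, texture=smooth, color=white, size=8): size = 8 — passes, so Group A. (weight=20, count=6, texture=matte, color=black, size=1): size = 1 — lacks this property, so Group B. (weight=12, count=7, texture=matte, color=black, size=2): size = 2 — lacks this property, so Group B.

Group A, Group B, Group B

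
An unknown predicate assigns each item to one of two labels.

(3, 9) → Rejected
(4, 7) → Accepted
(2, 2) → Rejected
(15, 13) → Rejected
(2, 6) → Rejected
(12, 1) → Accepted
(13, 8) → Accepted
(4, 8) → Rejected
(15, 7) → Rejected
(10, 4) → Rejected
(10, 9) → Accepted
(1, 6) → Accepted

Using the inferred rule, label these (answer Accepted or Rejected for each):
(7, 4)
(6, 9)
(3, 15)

Accepted, Accepted, Rejected

All 'Accepted' examples share one property — sum is odd — and every 'Rejected' example lacks it.
(7, 4): 7+4 = 11 — has this property, so Accepted.
(6, 9): 6+9 = 15 — has this property, so Accepted.
(3, 15): 3+15 = 18 — does not fit, so Rejected.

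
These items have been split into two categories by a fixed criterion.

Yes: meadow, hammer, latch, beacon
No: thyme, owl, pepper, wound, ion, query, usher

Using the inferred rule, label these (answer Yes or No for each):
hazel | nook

Yes, No

The pattern is that an item is 'Yes' exactly when: contains 'a'.
Yes: hazel, since has 'a'. No: nook, since no 'a'.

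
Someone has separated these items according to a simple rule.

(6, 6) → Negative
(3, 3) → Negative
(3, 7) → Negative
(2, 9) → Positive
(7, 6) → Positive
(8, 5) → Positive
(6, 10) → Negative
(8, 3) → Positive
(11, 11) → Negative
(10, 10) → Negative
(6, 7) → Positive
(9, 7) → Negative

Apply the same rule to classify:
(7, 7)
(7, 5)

Negative, Negative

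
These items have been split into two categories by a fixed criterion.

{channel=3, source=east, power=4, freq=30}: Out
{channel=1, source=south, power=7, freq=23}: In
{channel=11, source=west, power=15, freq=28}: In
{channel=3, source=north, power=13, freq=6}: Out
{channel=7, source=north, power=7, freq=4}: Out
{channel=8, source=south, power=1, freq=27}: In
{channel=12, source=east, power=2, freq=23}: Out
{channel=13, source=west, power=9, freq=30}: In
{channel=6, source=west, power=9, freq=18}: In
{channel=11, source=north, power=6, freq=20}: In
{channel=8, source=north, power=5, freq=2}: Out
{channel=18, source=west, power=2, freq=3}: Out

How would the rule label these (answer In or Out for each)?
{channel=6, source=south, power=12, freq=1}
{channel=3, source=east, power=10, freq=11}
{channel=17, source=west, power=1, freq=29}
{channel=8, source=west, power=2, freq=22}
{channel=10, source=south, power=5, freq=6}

Out, Out, In, In, Out

A rule that fits every label: source is not east AND freq ≥ 18 — true of each 'In' example, false of each 'Out' one.
{channel=6, source=south, power=12, freq=1}: source is south, freq = 1, fails the rule → Out. {channel=3, source=east, power=10, freq=11}: source is east, freq = 11, fails the rule → Out. {channel=17, source=west, power=1, freq=29}: source is west, freq = 29, has this property → In. {channel=8, source=west, power=2, freq=22}: source is west, freq = 22, has this property → In. {channel=10, source=south, power=5, freq=6}: source is south, freq = 6, fails the rule → Out.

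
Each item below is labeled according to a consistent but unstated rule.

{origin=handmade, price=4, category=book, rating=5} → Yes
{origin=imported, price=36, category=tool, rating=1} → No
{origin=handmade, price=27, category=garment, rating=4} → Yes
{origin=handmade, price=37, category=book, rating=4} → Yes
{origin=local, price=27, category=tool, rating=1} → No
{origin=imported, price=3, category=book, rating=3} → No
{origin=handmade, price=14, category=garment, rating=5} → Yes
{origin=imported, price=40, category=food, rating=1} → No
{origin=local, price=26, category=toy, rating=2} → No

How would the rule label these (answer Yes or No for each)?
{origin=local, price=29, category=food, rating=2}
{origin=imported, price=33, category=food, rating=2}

The classifier is using: origin is handmade.
No: {origin=local, price=29, category=food, rating=2}, since origin is local.
No: {origin=imported, price=33, category=food, rating=2}, since origin is imported.

No, No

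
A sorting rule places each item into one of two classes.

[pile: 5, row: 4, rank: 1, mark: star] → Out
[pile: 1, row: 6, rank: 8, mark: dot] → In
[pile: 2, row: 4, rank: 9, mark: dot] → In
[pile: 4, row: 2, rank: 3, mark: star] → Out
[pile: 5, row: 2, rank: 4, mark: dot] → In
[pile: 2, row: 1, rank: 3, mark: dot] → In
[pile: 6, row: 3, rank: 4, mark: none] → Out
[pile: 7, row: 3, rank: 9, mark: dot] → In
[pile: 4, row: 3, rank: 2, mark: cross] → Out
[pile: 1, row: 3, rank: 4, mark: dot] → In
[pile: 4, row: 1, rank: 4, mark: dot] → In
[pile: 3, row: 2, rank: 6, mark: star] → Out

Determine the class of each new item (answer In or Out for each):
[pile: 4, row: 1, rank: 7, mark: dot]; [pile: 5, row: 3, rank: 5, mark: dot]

In, In

'In' ⟺ mark is dot.
[pile: 4, row: 1, rank: 7, mark: dot]: mark is dot — matches, so In. [pile: 5, row: 3, rank: 5, mark: dot]: mark is dot — matches, so In.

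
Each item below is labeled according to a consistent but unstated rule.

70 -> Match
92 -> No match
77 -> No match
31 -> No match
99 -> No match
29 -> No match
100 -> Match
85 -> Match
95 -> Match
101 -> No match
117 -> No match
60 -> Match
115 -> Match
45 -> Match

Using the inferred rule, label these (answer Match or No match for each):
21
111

Every 'Match' example satisfies: multiple of 5. None of the 'No match' examples do.
No match: 21, since 21 = 5·4 + 1.
No match: 111, since 111 = 5·22 + 1.

No match, No match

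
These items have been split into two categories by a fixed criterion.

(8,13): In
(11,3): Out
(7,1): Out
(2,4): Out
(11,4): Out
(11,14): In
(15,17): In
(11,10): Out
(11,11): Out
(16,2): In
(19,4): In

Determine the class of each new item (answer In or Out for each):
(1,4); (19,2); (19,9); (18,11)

All 'In' examples share one property — max ≥ 13 — and every 'Out' example lacks it.
Out: (1,4), since max 4.
In: (19,2), since max 19.
In: (19,9), since max 19.
In: (18,11), since max 18.

Out, In, In, In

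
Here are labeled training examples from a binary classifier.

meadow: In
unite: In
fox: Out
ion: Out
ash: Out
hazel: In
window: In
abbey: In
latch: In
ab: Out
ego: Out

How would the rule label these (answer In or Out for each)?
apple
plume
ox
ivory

In, In, Out, In

The simplest hypothesis consistent with all the labels is: length ≥ 5.
In: apple, since length 5.
In: plume, since length 5.
Out: ox, since length 2.
In: ivory, since length 5.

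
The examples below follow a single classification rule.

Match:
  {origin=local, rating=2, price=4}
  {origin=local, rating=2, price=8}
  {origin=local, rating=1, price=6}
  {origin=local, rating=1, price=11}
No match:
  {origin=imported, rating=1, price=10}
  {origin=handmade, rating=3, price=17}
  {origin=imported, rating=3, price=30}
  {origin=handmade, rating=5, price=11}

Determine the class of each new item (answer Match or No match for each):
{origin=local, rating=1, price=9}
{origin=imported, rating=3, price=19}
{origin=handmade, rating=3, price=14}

Match, No match, No match

Comparing the two groups points to one rule — origin is local.
{origin=local, rating=1, price=9} — origin is local, hence Match.
{origin=imported, rating=3, price=19} — origin is imported, hence No match.
{origin=handmade, rating=3, price=14} — origin is handmade, hence No match.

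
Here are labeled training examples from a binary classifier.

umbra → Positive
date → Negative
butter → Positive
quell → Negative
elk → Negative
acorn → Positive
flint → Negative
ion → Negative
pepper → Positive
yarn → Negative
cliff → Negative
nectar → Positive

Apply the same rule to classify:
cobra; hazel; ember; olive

Positive, Negative, Positive, Negative

The classifier is using: length ≥ 5 AND contains 'r'.
cobra: length 5, has 'r', fits → Positive.
hazel: length 5, no 'r', does not pass → Negative.
ember: length 5, has 'r', fits → Positive.
olive: length 5, no 'r', does not pass → Negative.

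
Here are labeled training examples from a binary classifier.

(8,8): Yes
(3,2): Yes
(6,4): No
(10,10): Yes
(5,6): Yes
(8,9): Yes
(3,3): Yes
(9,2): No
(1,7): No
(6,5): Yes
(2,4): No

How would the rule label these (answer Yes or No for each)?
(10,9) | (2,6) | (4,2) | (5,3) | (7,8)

Yes, No, No, No, Yes

The simplest hypothesis consistent with all the labels is: |first − second| ≤ 1.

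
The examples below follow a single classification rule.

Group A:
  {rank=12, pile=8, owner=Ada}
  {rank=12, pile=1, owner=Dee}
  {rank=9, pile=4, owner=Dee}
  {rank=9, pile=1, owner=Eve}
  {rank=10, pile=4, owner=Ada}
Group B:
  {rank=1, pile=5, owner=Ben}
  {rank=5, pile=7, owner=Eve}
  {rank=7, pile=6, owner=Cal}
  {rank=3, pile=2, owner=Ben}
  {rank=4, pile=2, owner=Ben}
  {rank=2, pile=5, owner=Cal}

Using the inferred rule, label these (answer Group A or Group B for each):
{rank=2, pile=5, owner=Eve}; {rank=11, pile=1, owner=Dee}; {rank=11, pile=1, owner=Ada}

Group B, Group A, Group A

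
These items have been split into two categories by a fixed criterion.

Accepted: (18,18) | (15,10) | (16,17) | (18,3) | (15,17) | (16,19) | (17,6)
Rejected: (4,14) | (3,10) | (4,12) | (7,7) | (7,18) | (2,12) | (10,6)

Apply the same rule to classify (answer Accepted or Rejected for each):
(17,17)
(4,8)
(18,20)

Accepted, Rejected, Accepted

The pattern is that an item is 'Accepted' exactly when: first ≥ 12.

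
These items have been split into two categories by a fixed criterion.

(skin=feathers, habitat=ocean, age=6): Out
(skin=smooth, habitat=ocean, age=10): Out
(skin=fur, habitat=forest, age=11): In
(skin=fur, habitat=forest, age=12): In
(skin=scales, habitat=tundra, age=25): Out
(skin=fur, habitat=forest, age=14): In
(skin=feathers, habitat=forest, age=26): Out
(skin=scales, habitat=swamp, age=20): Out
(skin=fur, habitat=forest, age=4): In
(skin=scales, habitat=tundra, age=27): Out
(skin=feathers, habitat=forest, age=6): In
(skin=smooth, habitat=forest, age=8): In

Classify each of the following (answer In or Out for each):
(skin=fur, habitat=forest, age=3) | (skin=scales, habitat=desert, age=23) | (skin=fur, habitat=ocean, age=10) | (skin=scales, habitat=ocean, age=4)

In, Out, Out, Out

The simplest hypothesis consistent with all the labels is: habitat is forest AND age ≤ 14.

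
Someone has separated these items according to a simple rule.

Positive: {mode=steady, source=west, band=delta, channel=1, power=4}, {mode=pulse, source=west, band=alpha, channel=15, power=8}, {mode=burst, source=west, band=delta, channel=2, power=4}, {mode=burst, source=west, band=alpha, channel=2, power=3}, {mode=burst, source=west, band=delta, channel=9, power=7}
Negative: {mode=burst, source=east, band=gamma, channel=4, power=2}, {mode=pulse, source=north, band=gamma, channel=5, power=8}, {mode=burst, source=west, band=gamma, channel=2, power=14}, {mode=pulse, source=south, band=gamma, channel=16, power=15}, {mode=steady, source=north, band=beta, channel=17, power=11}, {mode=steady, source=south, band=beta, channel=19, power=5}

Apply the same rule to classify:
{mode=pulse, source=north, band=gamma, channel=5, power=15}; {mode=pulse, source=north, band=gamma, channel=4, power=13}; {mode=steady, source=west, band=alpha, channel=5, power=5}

The simplest hypothesis consistent with all the labels is: source is west AND power ≤ 8.

Negative, Negative, Positive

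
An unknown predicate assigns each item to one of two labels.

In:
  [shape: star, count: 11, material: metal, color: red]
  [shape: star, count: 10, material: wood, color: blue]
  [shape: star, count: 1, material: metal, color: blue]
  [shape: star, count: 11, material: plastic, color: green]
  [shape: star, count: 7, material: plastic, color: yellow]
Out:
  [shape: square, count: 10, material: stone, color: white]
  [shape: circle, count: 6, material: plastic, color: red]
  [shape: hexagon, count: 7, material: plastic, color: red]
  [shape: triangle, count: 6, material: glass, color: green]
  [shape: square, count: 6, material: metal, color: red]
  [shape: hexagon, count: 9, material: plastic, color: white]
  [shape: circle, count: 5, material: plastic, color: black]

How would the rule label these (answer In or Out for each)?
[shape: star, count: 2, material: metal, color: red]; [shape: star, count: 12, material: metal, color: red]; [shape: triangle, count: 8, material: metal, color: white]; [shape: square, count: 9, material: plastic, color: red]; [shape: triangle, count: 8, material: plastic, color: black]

The distinguishing property — shape is star — holds for all the 'In' cases and none of the 'Out' cases.
[shape: star, count: 2, material: metal, color: red]: shape is star — checks out, so In.
[shape: star, count: 12, material: metal, color: red]: shape is star — checks out, so In.
[shape: triangle, count: 8, material: metal, color: white]: shape is triangle — does not pass, so Out.
[shape: square, count: 9, material: plastic, color: red]: shape is square — does not pass, so Out.
[shape: triangle, count: 8, material: plastic, color: black]: shape is triangle — does not pass, so Out.

In, In, Out, Out, Out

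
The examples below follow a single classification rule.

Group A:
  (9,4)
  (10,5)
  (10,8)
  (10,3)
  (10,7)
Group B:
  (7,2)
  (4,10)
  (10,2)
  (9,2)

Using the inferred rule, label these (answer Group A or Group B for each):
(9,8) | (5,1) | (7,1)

Every 'Group A' example satisfies: first > second AND sum ≥ 13. None of the 'Group B' examples do.
(9,8): Group A (9 > 8, 9+8 = 17). (5,1): Group B (5 > 1, 5+1 = 6). (7,1): Group B (7 > 1, 7+1 = 8).

Group A, Group B, Group B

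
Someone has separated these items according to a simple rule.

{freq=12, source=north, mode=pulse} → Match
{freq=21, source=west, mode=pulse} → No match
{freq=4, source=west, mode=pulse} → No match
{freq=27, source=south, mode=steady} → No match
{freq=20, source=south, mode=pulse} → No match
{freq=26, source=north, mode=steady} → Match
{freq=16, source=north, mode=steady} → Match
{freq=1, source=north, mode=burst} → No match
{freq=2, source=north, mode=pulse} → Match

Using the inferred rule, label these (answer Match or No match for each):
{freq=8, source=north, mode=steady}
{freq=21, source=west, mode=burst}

The distinguishing property — source is north AND freq ≥ 2 — holds for all the 'Match' cases and none of the 'No match' cases.
Match: {freq=8, source=north, mode=steady}, since source is north, freq = 8.
No match: {freq=21, source=west, mode=burst}, since source is west, freq = 21.

Match, No match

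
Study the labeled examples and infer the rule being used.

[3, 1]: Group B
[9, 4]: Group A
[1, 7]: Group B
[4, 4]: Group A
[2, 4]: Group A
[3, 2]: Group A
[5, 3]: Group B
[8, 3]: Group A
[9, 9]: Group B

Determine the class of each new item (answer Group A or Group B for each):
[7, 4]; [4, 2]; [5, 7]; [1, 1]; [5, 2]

All 'Group A' examples share one property — product is even — and every 'Group B' example lacks it.

Group A, Group A, Group B, Group B, Group A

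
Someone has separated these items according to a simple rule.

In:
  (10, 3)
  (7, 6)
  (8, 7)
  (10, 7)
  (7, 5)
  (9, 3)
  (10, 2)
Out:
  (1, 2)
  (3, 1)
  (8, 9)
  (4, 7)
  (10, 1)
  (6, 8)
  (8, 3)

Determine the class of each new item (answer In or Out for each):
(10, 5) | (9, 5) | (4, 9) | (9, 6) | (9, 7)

In, In, Out, In, In

The pattern is that an item is 'In' exactly when: first > second AND sum ≥ 12.
(10, 5): 10 > 5, 10+5 = 15 — meets the rule, so In. (9, 5): 9 > 5, 9+5 = 14 — meets the rule, so In. (4, 9): 4 < 9, 4+9 = 13 — fails the rule, so Out. (9, 6): 9 > 6, 9+6 = 15 — meets the rule, so In. (9, 7): 9 > 7, 9+7 = 16 — meets the rule, so In.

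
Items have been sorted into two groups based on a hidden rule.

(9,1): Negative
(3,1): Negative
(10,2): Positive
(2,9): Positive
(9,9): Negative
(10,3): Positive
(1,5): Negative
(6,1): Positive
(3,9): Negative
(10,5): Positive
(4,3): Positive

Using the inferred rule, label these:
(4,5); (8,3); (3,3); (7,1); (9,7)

One predicate separates the groups cleanly: first is even.
(4,5): first 4 — fits, so Positive.
(8,3): first 8 — fits, so Positive.
(3,3): first 3 — fails the rule, so Negative.
(7,1): first 7 — fails the rule, so Negative.
(9,7): first 9 — fails the rule, so Negative.

Positive, Positive, Negative, Negative, Negative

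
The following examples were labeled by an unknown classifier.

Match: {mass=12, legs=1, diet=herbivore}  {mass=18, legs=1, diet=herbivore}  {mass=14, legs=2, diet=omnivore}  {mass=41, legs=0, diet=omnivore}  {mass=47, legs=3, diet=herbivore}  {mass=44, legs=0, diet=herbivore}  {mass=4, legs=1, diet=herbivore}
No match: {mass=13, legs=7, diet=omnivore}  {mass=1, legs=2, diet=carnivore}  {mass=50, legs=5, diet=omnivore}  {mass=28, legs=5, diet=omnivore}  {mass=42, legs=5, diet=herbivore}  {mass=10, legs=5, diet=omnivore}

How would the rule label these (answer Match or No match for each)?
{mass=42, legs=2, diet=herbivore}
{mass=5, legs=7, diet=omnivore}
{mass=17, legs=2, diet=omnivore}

Match, No match, Match

The rule appears to be: legs ≤ 3 AND mass ≥ 4.
{mass=42, legs=2, diet=herbivore}: legs = 2, mass = 42, matches → Match.
{mass=5, legs=7, diet=omnivore}: legs = 7, mass = 5, lacks this property → No match.
{mass=17, legs=2, diet=omnivore}: legs = 2, mass = 17, matches → Match.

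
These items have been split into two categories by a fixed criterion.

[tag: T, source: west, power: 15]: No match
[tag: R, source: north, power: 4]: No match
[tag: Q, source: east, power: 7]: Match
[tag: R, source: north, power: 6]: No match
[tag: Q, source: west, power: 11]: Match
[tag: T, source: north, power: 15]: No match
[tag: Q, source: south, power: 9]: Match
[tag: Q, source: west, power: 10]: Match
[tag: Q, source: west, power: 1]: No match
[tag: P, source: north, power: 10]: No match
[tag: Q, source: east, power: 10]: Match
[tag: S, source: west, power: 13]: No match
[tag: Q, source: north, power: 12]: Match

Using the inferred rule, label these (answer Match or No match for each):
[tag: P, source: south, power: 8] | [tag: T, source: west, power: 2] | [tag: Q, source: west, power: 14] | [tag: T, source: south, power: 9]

No match, No match, Match, No match

One predicate separates the groups cleanly: tag is Q AND power ≥ 4.
[tag: P, source: south, power: 8]: No match (tag is P, power = 8).
[tag: T, source: west, power: 2]: No match (tag is T, power = 2).
[tag: Q, source: west, power: 14]: Match (tag is Q, power = 14).
[tag: T, source: south, power: 9]: No match (tag is T, power = 9).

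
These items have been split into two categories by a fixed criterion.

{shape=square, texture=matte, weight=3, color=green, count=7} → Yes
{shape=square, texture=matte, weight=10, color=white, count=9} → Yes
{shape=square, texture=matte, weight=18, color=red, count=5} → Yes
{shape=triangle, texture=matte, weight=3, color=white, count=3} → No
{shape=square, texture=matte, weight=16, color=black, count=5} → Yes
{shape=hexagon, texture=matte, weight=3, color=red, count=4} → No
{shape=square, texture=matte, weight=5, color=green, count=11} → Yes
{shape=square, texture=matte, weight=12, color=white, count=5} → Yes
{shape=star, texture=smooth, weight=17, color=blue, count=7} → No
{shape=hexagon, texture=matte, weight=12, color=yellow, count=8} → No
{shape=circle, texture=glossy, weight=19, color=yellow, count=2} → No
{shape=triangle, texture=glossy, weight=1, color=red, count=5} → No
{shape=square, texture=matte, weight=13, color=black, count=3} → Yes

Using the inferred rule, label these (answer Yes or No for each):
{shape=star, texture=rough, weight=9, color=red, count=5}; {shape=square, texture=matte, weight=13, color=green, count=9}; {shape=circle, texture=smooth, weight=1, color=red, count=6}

No, Yes, No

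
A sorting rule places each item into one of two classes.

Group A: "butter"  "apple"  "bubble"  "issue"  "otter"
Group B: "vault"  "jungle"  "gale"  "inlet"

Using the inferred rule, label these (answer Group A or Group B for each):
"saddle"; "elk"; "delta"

The simplest hypothesis consistent with all the labels is: has a double letter.
"saddle": Group A ('dd' doubled). "elk": Group B (no doubled letter). "delta": Group B (no doubled letter).

Group A, Group B, Group B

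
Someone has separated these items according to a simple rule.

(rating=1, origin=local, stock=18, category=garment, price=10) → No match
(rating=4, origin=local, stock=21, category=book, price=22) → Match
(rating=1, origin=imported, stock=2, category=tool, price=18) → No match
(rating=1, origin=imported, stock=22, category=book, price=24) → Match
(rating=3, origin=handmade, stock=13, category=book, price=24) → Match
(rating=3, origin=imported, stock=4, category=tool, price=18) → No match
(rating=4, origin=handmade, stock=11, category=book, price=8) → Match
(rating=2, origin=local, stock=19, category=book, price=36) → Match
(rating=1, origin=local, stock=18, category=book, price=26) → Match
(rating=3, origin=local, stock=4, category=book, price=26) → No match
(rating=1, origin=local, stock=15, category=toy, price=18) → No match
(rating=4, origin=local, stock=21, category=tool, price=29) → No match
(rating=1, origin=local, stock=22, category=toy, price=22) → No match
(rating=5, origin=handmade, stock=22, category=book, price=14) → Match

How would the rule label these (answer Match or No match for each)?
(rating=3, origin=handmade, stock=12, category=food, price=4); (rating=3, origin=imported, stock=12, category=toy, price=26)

No match, No match

Rule: category is book AND stock ≥ 11. This holds for each 'Match' example and fails for each 'No match' one.
(rating=3, origin=handmade, stock=12, category=food, price=4): No match (category is food, stock = 12).
(rating=3, origin=imported, stock=12, category=toy, price=26): No match (category is toy, stock = 12).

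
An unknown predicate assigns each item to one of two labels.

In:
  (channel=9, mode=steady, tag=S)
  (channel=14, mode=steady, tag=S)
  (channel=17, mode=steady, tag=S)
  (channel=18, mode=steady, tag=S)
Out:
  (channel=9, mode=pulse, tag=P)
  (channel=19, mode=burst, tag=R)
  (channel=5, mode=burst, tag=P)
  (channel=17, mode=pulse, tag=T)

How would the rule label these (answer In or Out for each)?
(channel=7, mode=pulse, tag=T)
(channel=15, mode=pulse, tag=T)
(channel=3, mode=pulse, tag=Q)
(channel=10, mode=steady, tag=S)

Out, Out, Out, In

One predicate separates the groups cleanly: tag is S.
(channel=7, mode=pulse, tag=T) → tag is T → Out. (channel=15, mode=pulse, tag=T) → tag is T → Out. (channel=3, mode=pulse, tag=Q) → tag is Q → Out. (channel=10, mode=steady, tag=S) → tag is S → In.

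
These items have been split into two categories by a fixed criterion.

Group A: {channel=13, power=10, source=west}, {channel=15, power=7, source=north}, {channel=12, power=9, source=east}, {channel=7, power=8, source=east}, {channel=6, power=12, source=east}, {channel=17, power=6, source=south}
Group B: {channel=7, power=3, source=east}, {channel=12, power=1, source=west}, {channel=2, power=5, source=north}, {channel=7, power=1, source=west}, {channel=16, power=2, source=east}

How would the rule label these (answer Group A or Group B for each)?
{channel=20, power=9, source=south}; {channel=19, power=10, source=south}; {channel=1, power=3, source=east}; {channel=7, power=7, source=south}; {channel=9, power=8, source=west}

The simplest hypothesis consistent with all the labels is: power ≥ 6.
{channel=20, power=9, source=south} → power = 9 → Group A. {channel=19, power=10, source=south} → power = 10 → Group A. {channel=1, power=3, source=east} → power = 3 → Group B. {channel=7, power=7, source=south} → power = 7 → Group A. {channel=9, power=8, source=west} → power = 8 → Group A.

Group A, Group A, Group B, Group A, Group A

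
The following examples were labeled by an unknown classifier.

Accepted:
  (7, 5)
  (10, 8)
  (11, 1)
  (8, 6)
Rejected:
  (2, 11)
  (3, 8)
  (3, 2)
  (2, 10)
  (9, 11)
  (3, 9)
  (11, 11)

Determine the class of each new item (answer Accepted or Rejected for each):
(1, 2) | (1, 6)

Rejected, Rejected

One predicate separates the groups cleanly: first > second AND sum is even.
(1, 2) → 1 < 2, 1+2 = 3 → Rejected.
(1, 6) → 1 < 6, 1+6 = 7 → Rejected.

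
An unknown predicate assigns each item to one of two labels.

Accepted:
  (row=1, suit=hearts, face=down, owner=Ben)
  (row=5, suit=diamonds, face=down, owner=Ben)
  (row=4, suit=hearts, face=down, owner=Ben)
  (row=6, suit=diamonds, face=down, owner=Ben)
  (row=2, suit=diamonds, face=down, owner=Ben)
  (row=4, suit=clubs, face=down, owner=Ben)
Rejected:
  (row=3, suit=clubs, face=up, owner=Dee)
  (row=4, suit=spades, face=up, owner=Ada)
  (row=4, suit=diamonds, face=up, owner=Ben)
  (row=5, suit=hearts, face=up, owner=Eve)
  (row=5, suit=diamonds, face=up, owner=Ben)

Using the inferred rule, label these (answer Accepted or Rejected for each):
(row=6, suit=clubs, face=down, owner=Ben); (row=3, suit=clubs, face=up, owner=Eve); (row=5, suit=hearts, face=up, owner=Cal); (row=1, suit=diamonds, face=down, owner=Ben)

Accepted, Rejected, Rejected, Accepted

Comparing the two groups points to one rule — face is down.
(row=6, suit=clubs, face=down, owner=Ben) → face is down → Accepted.
(row=3, suit=clubs, face=up, owner=Eve) → face is up → Rejected.
(row=5, suit=hearts, face=up, owner=Cal) → face is up → Rejected.
(row=1, suit=diamonds, face=down, owner=Ben) → face is down → Accepted.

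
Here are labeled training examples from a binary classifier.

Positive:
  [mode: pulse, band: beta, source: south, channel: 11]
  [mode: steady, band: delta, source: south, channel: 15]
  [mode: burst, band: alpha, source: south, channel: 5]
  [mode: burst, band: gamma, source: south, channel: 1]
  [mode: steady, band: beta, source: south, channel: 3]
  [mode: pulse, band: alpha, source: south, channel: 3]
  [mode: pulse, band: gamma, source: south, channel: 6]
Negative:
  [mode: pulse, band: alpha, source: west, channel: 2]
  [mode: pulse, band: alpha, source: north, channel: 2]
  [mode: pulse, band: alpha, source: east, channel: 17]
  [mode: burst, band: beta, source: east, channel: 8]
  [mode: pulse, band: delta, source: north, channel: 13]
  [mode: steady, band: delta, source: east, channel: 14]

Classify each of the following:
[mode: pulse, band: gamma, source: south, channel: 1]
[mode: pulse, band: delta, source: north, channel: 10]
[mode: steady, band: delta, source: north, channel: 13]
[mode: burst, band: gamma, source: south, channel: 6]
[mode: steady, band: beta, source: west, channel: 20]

Positive, Negative, Negative, Positive, Negative

Every 'Positive' example satisfies: source is south. None of the 'Negative' examples do.
[mode: pulse, band: gamma, source: south, channel: 1]: source is south — fits, so Positive. [mode: pulse, band: delta, source: north, channel: 10]: source is north — doesn't match, so Negative. [mode: steady, band: delta, source: north, channel: 13]: source is north — doesn't match, so Negative. [mode: burst, band: gamma, source: south, channel: 6]: source is south — fits, so Positive. [mode: steady, band: beta, source: west, channel: 20]: source is west — doesn't match, so Negative.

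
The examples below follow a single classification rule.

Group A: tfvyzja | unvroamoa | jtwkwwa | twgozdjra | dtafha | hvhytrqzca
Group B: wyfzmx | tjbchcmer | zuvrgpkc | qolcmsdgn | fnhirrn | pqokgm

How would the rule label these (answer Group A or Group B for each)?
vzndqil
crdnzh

Group B, Group B

The distinguishing property — contains 'a' — holds for all the 'Group A' cases and none of the 'Group B' cases.
vzndqil → no 'a' → Group B. crdnzh → no 'a' → Group B.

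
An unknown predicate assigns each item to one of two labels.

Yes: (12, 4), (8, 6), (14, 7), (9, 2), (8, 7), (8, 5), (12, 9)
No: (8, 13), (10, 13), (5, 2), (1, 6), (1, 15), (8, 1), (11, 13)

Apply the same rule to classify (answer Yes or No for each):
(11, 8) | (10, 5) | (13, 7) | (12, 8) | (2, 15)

Yes, Yes, Yes, Yes, No

Every 'Yes' example satisfies: first > second AND sum ≥ 11. None of the 'No' examples do.
(11, 8): 11 > 8, 11+8 = 19, qualifies → Yes.
(10, 5): 10 > 5, 10+5 = 15, qualifies → Yes.
(13, 7): 13 > 7, 13+7 = 20, qualifies → Yes.
(12, 8): 12 > 8, 12+8 = 20, qualifies → Yes.
(2, 15): 2 < 15, 2+15 = 17, doesn't match → No.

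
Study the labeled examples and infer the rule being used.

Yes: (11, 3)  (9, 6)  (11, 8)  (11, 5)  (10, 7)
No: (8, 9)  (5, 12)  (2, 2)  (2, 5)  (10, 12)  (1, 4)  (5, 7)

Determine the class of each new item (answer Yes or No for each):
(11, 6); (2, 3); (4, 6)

Yes, No, No

The classifier is using: first > second.
(11, 6): 11 > 6, checks out → Yes.
(2, 3): 2 < 3, does not pass → No.
(4, 6): 4 < 6, does not pass → No.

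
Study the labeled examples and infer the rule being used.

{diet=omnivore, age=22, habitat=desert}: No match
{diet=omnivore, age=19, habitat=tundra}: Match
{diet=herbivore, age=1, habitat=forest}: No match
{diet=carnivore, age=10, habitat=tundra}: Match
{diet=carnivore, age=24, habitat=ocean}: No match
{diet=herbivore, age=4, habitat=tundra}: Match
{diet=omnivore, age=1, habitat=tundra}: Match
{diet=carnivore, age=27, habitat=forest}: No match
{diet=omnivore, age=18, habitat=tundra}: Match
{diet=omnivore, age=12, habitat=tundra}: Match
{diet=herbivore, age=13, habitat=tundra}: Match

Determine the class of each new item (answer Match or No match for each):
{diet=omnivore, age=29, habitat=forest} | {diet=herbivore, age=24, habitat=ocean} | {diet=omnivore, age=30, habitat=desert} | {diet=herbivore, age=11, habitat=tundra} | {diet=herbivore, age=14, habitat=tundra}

Checking candidate rules against both groups, what survives is: habitat is tundra.
{diet=omnivore, age=29, habitat=forest}: habitat is forest — does not fit, so No match.
{diet=herbivore, age=24, habitat=ocean}: habitat is ocean — does not fit, so No match.
{diet=omnivore, age=30, habitat=desert}: habitat is desert — does not fit, so No match.
{diet=herbivore, age=11, habitat=tundra}: habitat is tundra — meets the rule, so Match.
{diet=herbivore, age=14, habitat=tundra}: habitat is tundra — meets the rule, so Match.

No match, No match, No match, Match, Match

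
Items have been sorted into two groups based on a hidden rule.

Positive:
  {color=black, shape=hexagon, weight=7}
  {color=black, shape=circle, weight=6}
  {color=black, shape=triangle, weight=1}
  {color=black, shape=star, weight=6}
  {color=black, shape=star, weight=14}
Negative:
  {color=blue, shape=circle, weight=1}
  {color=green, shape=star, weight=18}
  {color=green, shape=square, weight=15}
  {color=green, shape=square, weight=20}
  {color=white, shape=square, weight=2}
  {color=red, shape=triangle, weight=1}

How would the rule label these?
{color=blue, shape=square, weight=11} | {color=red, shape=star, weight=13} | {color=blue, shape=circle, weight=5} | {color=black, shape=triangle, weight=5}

Negative, Negative, Negative, Positive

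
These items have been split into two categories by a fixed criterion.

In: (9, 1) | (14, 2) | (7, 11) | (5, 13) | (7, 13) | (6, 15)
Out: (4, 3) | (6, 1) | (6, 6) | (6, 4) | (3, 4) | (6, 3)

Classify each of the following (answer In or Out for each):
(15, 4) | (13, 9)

The common property of the 'In' items is: max ≥ 7. No 'Out' item has it.
(15, 4): max 15, satisfies this → In. (13, 9): max 13, satisfies this → In.

In, In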